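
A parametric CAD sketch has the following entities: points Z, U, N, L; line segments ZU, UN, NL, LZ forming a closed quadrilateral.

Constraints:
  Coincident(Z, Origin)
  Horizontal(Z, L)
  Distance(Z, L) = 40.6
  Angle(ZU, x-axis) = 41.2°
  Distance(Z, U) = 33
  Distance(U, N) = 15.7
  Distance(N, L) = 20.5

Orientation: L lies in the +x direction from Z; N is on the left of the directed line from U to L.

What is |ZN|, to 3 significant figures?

45.4

Z is at the origin; Z and L share the same y with |ZL| = 40.6 and L in +x, so L = (40.6, 0). ZU runs at 41.2° with |ZU| = 33.0, so U = (24.8, 21.7). N is determined by |UN| = 15.7 and |NL| = 20.5 together: it lies at the intersection of circle(U, 15.7) and circle(L, 20.5). With |UL| = 26.9, the foot of the radical line on UL is 10.2 from U and the perpendicular offset is √(15.7² − 10.2²) = 11.9. Taking the left-of-UL solution: N = (40.5, 20.5).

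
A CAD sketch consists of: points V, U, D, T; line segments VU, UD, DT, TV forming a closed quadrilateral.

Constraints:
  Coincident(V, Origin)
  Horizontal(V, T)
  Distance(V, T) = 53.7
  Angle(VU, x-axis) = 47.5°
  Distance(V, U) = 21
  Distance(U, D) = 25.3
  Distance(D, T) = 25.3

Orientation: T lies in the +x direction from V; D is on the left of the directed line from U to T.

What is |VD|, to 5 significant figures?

44.066

V is at the origin; V and T share the same y with |VT| = 53.7 and T in +x, so T = (53.7, 0). VU runs at 47.5° with |VU| = 21.0, so U = (14.187, 15.483). D is determined by |UD| = 25.3 and |DT| = 25.3 together: it lies at the intersection of circle(U, 25.3) and circle(T, 25.3). With |UT| = 42.438, the foot of the radical line on UT is 21.219 from U and the perpendicular offset is √(25.3² − 21.219²) = 13.779. Taking the left-of-UT solution: D = (38.971, 20.570).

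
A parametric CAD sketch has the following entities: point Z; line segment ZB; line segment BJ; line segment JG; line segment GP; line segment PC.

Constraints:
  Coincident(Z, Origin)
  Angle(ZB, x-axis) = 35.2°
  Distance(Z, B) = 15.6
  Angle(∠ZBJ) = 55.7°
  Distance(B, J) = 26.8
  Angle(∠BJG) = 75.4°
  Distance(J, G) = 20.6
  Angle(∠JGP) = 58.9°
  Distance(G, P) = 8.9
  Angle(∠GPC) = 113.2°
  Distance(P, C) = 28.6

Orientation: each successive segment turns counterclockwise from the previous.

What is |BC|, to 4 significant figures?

29.31

Z is at the origin; ZB runs at 35.2° with length 15.6, so B = (12.75, 8.992). ∠ZBJ = 55.7° gives BJ at 159.5° from the x-axis; with |BJ| = 26.8, J = (-12.36, 18.38). ∠BJG = 75.4° gives JG at -95.90° from the x-axis; with |JG| = 20.6, G = (-14.47, -2.113). ∠JGP = 58.9° gives GP at 25.20° from the x-axis; with |GP| = 8.9, P = (-6.420, 1.676). ∠GPC = 113.2° gives PC at 92.00° from the x-axis; with |PC| = 28.6, C = (-7.418, 30.26). Then |BC| = |C − B| = 29.31.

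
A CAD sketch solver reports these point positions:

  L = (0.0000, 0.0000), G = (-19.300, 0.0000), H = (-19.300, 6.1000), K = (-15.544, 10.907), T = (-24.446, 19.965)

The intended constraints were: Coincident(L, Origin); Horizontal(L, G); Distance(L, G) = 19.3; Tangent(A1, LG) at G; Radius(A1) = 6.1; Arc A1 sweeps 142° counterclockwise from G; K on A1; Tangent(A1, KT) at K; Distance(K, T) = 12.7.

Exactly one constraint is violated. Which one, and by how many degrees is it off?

Tangent(A1, KT) at K — off by 7.49°.

L = (0.00, 0.00) ✓; L.y = 0.00, G.y = 0.00 ✓; |LG| = 19.30 ✓; ∠(HG, GL) = 90.00° ✓; |HG| = 6.100 ✓; bearing(H→K) − bearing(H→G) = 142.0° ✓; |HK| = 6.100 ✓; ∠(HK, KT) = 97.49° ✗; |KT| = 12.70 ✓.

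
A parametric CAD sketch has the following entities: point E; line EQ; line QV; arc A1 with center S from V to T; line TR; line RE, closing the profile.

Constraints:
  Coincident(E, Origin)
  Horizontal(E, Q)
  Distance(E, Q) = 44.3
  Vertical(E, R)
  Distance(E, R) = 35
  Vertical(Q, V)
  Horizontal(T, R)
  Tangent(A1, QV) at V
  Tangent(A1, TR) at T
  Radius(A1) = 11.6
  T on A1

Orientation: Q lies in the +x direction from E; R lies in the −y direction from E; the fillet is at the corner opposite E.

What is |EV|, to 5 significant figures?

50.100

The virtual corner opposite E is at (44.300, -35.000). A1 meets QV tangentially, so SV is at right angles to QV and the tangent condition forces ST to be normal to TR, with radius 11.6, so the center S sits 11.6 in from both sides at S = (32.700, -23.400). That places the tangent points at V = (44.300, -23.400) on QV and T = (32.700, -35.000) on TR. Then |EV| = |V − E| = 50.100.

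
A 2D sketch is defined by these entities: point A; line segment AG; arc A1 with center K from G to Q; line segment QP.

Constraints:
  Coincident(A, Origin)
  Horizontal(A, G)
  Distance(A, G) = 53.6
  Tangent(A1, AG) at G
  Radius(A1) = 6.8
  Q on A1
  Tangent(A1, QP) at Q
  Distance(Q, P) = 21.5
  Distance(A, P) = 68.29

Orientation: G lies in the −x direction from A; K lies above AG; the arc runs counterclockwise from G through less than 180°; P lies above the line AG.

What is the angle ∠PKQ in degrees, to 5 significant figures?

72.449°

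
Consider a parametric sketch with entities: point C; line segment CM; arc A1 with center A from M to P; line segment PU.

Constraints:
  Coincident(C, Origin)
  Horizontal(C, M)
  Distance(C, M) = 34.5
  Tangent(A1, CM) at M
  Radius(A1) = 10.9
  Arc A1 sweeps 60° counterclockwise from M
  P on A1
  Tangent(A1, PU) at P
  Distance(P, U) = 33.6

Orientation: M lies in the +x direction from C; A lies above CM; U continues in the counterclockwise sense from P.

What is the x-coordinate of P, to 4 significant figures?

43.94

Since A1 is tangent to CM there, AM ⟂ CM, so A = M + (0, 10.9) = (34.50, 10.90). On A1, M sits at bearing -90° from A; a 60° counterclockwise sweep puts P at bearing -30°, so P = A + 10.9·(cos -30°, sin -30°) = (43.94, 5.450). So P.x = 43.94.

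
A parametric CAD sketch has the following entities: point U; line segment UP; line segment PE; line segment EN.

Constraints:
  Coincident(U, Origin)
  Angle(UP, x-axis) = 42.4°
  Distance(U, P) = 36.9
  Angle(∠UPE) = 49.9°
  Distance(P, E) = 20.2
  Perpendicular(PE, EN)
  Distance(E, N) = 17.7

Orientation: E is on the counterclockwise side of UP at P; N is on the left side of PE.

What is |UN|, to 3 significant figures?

11.1

∠UPE = 49.9°, so PE runs at 42.4° + (180° − 49.9°) = 172° from the x-axis; with |PE| = 20.2, E = P + 20.2·(cos 172°, sin 172°) = (7.22, 27.5). PE is perpendicular to EN; with |EN| = 17.7 on the left of PE, N = E + 17.7·(-0.131, -0.991) = (4.91, 9.97). Then |UN| = |N − U| = 11.1.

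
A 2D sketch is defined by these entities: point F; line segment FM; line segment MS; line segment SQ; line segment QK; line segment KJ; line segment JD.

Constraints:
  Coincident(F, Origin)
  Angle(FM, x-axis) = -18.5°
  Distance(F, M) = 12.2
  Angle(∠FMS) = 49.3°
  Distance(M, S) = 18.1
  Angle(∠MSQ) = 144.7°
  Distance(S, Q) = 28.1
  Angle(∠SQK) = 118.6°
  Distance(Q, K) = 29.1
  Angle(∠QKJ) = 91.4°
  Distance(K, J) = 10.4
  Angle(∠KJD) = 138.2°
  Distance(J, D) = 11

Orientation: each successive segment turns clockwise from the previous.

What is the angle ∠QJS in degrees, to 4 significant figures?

37.95°

∠SQK = 118.6° gives QK at 114.1° from the x-axis; with |QK| = 29.1, K = (-43.87, 15.63). ∠QKJ = 91.4° gives KJ at 25.50° from the x-axis; with |KJ| = 10.4, J = (-34.49, 20.11). Then cos ∠QJS = JQ·JS / (|JQ||JS|), giving 37.95°.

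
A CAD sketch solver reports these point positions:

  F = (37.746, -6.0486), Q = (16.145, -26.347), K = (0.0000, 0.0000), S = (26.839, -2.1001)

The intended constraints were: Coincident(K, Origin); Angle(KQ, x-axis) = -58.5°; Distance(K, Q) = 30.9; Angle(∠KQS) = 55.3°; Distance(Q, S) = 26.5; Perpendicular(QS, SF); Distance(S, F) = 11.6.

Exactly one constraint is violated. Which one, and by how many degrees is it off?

Perpendicular(QS, SF) — off by 3.90°.

K = (0.00, 0.00) ✓; KQ at -58.50° ✓; |KQ| = 30.90 ✓; ∠KQS = 55.30° ✓; |QS| = 26.50 ✓; ∠(QS, SF) = 86.10° ✗; |SF| = 11.60 ✓.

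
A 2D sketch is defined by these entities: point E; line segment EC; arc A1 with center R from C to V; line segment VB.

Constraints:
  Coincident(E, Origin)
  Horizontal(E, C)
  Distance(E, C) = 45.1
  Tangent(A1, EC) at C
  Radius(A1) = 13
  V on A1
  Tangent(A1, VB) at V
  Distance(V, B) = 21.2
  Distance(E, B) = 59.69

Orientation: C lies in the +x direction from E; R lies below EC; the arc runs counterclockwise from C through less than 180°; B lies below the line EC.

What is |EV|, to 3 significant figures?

39.9

Checks: |RV| = 13.00 ✓; ∠(RV, VB) = 90.00° ✓; |VB| = 21.20 ✓; |EB| = 59.69 ✓.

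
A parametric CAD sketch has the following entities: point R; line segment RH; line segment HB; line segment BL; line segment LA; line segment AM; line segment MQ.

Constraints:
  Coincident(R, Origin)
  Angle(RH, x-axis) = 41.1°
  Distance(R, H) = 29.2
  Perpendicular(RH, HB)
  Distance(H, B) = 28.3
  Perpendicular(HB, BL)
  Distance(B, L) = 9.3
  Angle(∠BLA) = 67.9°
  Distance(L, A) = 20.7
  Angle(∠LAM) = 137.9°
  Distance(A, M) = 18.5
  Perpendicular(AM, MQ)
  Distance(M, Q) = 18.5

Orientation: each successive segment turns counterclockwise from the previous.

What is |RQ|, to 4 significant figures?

55.31

∠LAM = 137.9° gives AM at 15.30° from the x-axis; with |AM| = 18.5, M = (32.71, 29.96). AM ⟂ MQ, so MQ runs at 105.3°; with |MQ| = 18.5, Q = (27.83, 47.80). Then |RQ| = |Q − R| = 55.31.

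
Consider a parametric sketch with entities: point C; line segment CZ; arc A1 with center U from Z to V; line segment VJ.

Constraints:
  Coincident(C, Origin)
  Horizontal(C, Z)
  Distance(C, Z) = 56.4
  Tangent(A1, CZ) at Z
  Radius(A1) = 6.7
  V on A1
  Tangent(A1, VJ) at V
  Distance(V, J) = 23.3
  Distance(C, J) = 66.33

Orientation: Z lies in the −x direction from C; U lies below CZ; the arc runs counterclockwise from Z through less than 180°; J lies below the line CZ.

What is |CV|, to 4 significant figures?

63.48

Checks: |UV| = 6.700 ✓; ∠(UV, VJ) = 90.00° ✓; |VJ| = 23.30 ✓; |CJ| = 66.33 ✓.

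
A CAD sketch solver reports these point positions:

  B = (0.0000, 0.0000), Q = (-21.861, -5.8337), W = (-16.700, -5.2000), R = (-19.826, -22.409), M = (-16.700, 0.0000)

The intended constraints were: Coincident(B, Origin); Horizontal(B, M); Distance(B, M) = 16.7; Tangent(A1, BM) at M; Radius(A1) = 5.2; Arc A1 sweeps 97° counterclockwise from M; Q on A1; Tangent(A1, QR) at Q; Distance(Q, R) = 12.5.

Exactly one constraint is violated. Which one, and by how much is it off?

Distance(Q, R) = 12.5 — off by 4.20.

B = (0.00, 0.00) ✓; B.y = 0.00, M.y = 0.00 ✓; |BM| = 16.70 ✓; ∠(WM, MB) = 90.00° ✓; |WM| = 5.200 ✓; bearing(W→Q) − bearing(W→M) = 97.00° ✓; |WQ| = 5.200 ✓; ∠(WQ, QR) = 90.00° ✓; |QR| = 16.70 ✗.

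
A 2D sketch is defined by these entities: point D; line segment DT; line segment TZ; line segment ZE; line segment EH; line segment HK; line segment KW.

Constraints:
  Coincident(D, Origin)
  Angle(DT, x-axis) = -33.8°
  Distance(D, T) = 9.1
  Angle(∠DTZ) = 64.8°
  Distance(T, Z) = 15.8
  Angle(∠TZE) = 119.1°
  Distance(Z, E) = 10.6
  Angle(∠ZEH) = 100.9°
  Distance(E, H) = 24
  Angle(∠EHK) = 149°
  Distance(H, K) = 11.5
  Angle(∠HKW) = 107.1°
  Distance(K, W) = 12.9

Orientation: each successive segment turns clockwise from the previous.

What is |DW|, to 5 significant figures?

19.513

D is at the origin; DT runs at -33.8° with length 9.1, so T = (7.5620, -5.0623). ∠DTZ = 64.8° gives TZ at -149.00° from the x-axis; with |TZ| = 15.8, Z = (-5.9813, -13.200). ∠TZE = 119.1° gives ZE at 150.10° from the x-axis; with |ZE| = 10.6, E = (-15.170, -7.9159). ∠ZEH = 100.9° gives EH at 71.000° from the x-axis; with |EH| = 24.0, H = (-7.3568, 14.777). ∠EHK = 149.0° gives HK at 40.000° from the x-axis; with |HK| = 11.5, K = (1.4528, 22.169). ∠HKW = 107.1° gives KW at -32.900° from the x-axis; with |KW| = 12.9, W = (12.284, 15.162). Then |DW| = |W − D| = 19.513.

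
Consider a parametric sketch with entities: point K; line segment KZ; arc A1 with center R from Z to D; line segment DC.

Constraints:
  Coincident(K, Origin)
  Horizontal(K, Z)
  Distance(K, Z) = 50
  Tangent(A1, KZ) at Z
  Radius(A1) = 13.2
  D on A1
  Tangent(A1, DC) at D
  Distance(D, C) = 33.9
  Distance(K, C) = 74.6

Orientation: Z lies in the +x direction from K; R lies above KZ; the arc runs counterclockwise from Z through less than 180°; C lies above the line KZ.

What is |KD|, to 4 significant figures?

64.90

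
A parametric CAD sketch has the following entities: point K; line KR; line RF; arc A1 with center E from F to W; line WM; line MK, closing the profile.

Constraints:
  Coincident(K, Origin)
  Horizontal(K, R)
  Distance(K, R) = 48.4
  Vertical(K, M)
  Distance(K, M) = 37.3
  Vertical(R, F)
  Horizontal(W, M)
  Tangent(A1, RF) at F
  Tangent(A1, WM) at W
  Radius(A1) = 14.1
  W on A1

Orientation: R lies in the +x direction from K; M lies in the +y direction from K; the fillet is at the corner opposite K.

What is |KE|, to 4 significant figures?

41.41

KM is vertical with |KM| = 37.3 and M on the +y side, so M = (0.000, 37.30). The virtual corner opposite K is at (48.40, 37.30). The tangent condition forces EF to be normal to RF and since A1 is tangent to WM there, EW ⟂ WM, with radius 14.1, so the center E sits 14.1 in from both sides at E = (34.30, 23.20). Then |KE| = |E − K| = 41.41.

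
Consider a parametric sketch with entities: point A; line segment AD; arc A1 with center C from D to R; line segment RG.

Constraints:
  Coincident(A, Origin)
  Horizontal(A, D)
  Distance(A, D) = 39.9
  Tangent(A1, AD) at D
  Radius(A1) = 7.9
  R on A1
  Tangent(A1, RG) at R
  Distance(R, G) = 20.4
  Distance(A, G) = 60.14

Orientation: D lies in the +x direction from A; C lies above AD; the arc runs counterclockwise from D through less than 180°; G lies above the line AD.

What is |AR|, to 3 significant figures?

47.3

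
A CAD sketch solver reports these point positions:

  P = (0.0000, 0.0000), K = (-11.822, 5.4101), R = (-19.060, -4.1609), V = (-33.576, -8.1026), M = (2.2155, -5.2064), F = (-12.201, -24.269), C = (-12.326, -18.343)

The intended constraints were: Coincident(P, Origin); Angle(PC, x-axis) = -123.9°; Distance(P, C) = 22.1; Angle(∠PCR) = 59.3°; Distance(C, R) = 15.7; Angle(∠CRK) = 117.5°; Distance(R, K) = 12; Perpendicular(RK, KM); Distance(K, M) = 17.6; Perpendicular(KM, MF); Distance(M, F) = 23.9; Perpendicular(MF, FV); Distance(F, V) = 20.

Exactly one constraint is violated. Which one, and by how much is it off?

Distance(F, V) = 20 — off by 6.80.

P = (0.00, 0.00) ✓; PC at -123.9° ✓; |PC| = 22.10 ✓; ∠PCR = 59.30° ✓; |CR| = 15.70 ✓; ∠CRK = 117.5° ✓; |RK| = 12.00 ✓; ∠(RK, KM) = 90.00° ✓; |KM| = 17.60 ✓; ∠(KM, MF) = 90.00° ✓; |MF| = 23.90 ✓; ∠(MF, FV) = 90.00° ✓; |FV| = 26.80 ✗.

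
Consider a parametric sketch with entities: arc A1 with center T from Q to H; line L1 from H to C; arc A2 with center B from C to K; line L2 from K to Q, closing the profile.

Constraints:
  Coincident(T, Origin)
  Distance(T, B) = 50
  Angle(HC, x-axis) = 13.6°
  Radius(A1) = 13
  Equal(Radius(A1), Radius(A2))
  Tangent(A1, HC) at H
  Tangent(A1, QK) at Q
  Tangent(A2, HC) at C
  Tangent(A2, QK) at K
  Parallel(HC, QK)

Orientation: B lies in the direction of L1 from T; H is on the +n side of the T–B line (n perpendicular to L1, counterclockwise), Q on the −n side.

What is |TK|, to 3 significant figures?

51.7

The slot axis is L1's direction at 13.6°, so u = (cos 13.6°, sin 13.6°) = (0.972, 0.235) and n = (−sin 13.6°, cos 13.6°) = (-0.235, 0.972). T is at the origin and B lies 50.0 along u from T, so B = 50.0·u = (48.6, 11.8). Tangency of A1 to both parallel lines with radius 13.0 puts H and Q at T ± 13.0·n: H = (-3.06, 12.6), Q = (3.06, -12.6). Equal radii place C and K the same way about B: C = B + 13.0·n = (45.5, 24.4), K = B − 13.0·n = (51.7, -0.878). Then |TK| = |K − T| = 51.7.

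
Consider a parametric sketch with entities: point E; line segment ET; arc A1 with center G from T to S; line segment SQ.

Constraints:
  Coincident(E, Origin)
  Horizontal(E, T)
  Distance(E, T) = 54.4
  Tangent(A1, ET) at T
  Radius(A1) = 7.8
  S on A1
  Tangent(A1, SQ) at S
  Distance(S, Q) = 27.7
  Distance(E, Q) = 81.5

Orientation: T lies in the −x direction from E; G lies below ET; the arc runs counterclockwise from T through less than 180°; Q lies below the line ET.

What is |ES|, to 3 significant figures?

60.6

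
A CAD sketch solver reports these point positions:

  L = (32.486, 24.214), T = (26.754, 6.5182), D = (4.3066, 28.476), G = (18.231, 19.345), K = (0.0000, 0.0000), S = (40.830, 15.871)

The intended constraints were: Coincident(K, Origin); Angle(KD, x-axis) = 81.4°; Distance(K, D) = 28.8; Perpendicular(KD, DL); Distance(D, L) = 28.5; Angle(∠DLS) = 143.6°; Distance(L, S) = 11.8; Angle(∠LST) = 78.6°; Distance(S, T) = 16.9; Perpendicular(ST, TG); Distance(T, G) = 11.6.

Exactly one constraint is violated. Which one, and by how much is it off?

Distance(T, G) = 11.6 — off by 3.80.

K = (0.00, 0.00) ✓; KD at 81.40° ✓; |KD| = 28.80 ✓; ∠(KD, DL) = 90.00° ✓; |DL| = 28.50 ✓; ∠DLS = 143.6° ✓; |LS| = 11.80 ✓; ∠LST = 78.60° ✓; |ST| = 16.90 ✓; ∠(ST, TG) = 90.00° ✓; |TG| = 15.40 ✗.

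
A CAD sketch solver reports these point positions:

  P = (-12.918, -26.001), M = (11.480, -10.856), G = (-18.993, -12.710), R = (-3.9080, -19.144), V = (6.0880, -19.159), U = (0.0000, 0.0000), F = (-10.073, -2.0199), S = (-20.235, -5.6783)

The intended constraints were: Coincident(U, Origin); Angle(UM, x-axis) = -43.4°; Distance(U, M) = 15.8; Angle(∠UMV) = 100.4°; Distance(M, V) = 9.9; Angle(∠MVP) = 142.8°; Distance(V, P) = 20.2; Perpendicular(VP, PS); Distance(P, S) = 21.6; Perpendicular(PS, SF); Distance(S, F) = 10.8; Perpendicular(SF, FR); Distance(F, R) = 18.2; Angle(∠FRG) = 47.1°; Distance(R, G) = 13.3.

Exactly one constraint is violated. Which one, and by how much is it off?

Distance(R, G) = 13.3 — off by 3.10.

U = (0.00, 0.00) ✓; UM at -43.40° ✓; |UM| = 15.80 ✓; ∠UMV = 100.4° ✓; |MV| = 9.900 ✓; ∠MVP = 142.8° ✓; |VP| = 20.20 ✓; ∠(VP, PS) = 90.00° ✓; |PS| = 21.60 ✓; ∠(PS, SF) = 90.00° ✓; |SF| = 10.80 ✓; ∠(SF, FR) = 90.00° ✓; |FR| = 18.20 ✓; ∠FRG = 47.10° ✓; |RG| = 16.40 ✗.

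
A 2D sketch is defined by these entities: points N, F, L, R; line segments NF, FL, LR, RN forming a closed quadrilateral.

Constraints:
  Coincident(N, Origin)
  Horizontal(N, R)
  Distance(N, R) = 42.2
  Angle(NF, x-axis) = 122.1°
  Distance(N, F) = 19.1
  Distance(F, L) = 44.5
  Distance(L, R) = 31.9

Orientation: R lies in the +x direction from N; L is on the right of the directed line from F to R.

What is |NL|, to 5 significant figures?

25.533

N is at the origin; NR is horizontal with |NR| = 42.2 and R in +x, so R = (42.2, 0). NF runs at 122.1° with |NF| = 19.1, so F = (-10.150, 16.180). L is determined by |FL| = 44.5 and |LR| = 31.9 together: it lies at the intersection of circle(F, 44.5) and circle(R, 31.9). With |FR| = 54.793, the foot of the radical line on FR is 36.181 from F and the perpendicular offset is √(44.5² − 36.181²) = 25.907. Taking the right-of-FR solution: L = (16.767, -19.256).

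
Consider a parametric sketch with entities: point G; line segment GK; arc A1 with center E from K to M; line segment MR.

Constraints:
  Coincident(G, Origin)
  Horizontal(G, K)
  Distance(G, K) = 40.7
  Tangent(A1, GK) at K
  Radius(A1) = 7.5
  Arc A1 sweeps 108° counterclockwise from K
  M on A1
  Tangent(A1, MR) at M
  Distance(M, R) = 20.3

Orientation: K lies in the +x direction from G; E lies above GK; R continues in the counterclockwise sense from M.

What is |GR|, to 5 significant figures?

50.749

G is at the origin; G and K share the same y with |GK| = 40.7 and K on the +x side, so K = (40.700, 0.0000). A1 meets GK tangentially, so EK is at right angles to GK, so E = K + (0, 7.5) = (40.700, 7.5000). On A1, K sits at bearing -90° from E; a 108° counterclockwise sweep puts M at bearing 18°, so M = E + 7.5·(cos 18°, sin 18°) = (47.833, 9.8176). The tangent condition forces EM to be normal to MR, so MR runs along (−sin 18°, cos 18°); with |MR| = 20.3, R = (41.560, 29.124). Then |GR| = |R − G| = 50.749.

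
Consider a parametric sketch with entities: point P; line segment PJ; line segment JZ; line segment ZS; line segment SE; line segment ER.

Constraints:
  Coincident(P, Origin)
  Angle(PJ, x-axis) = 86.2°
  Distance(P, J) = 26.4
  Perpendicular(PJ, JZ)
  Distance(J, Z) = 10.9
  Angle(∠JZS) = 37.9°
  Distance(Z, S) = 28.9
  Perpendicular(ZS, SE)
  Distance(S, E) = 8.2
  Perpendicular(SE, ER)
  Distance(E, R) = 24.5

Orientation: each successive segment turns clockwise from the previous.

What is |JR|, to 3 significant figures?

4.46

ZS ⟂ SE, so SE runs at 124°; with |SE| = 8.2, E = (-15.9, 16.2). SE ⟂ ER, so ER runs at 34.1°; with |ER| = 24.5, R = (4.38, 29.9). Then |JR| = |R − J| = 4.46.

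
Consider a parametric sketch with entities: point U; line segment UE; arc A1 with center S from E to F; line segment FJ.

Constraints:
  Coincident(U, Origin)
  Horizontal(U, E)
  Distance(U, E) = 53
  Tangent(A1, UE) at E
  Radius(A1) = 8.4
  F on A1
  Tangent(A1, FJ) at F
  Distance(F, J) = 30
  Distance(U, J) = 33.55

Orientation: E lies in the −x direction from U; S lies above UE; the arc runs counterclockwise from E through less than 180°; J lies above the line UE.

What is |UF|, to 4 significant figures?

47.42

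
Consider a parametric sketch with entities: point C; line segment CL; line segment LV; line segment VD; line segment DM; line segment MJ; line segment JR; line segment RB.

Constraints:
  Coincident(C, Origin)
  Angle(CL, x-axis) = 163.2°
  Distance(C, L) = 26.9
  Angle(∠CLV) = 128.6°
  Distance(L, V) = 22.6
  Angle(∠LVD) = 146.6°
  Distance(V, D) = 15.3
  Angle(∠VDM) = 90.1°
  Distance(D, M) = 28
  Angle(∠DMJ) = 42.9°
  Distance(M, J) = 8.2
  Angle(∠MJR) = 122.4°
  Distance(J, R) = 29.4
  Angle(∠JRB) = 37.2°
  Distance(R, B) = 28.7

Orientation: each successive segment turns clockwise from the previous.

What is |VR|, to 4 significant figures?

18.34

∠DMJ = 42.9° gives MJ at -148.6° from the x-axis; with |MJ| = 8.2, J = (-10.63, 33.89). ∠MJR = 122.4° gives JR at 153.8° from the x-axis; with |JR| = 29.4, R = (-37.01, 46.87). Then |VR| = |R − V| = 18.34.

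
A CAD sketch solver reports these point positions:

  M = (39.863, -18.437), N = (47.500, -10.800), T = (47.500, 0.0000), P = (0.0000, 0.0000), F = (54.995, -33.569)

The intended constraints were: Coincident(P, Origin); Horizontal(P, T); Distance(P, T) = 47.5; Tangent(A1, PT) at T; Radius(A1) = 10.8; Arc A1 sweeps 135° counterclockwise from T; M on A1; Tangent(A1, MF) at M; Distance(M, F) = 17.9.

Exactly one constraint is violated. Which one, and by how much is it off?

Distance(M, F) = 17.9 — off by 3.50.

P = (0.00, 0.00) ✓; P.y = 0.00, T.y = 0.00 ✓; |PT| = 47.50 ✓; ∠(NT, TP) = 90.00° ✓; |NT| = 10.80 ✓; bearing(N→M) − bearing(N→T) = 135.0° ✓; |NM| = 10.80 ✓; ∠(NM, MF) = 90.00° ✓; |MF| = 21.40 ✗.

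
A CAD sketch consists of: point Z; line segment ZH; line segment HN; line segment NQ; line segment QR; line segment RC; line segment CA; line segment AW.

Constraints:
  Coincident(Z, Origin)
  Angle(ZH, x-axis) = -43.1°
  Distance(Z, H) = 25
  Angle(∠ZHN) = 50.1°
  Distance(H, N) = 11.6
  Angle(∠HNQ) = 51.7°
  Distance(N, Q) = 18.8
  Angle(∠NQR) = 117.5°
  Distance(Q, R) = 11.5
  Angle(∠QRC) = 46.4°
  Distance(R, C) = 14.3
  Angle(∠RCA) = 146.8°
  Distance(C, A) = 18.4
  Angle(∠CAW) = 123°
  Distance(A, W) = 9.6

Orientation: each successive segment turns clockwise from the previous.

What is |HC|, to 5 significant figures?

4.2837

∠NQR = 117.5° gives QR at -3.8000° from the x-axis; with |QR| = 11.5, R = (27.982, -3.1939). ∠QRC = 46.4° gives RC at -137.40° from the x-axis; with |RC| = 14.3, C = (17.456, -12.873). Then |HC| = |C − H| = 4.2837.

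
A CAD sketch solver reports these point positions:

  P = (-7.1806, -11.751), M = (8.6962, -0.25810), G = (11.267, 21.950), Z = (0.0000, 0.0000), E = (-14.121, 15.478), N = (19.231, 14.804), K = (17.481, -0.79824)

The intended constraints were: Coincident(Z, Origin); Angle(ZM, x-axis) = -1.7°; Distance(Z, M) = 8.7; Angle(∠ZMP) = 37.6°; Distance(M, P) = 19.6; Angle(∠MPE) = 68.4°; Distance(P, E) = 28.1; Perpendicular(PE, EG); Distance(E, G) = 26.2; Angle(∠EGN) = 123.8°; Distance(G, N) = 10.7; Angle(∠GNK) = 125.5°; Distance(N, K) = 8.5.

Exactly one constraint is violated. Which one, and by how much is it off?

Distance(N, K) = 8.5 — off by 7.20.

Z = (0.00, 0.00) ✓; ZM at -1.700° ✓; |ZM| = 8.700 ✓; ∠ZMP = 37.60° ✓; |MP| = 19.60 ✓; ∠MPE = 68.40° ✓; |PE| = 28.10 ✓; ∠(PE, EG) = 90.00° ✓; |EG| = 26.20 ✓; ∠EGN = 123.8° ✓; |GN| = 10.70 ✓; ∠GNK = 125.5° ✓; |NK| = 15.70 ✗.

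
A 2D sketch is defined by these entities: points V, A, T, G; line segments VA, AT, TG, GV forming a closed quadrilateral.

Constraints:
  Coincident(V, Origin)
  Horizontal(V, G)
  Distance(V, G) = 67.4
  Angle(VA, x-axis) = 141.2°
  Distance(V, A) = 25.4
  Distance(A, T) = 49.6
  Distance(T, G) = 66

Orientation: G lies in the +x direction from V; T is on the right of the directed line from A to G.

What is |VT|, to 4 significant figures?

26.85

Checks: |AT| = 49.60 ✓; |TG| = 66.00 ✓.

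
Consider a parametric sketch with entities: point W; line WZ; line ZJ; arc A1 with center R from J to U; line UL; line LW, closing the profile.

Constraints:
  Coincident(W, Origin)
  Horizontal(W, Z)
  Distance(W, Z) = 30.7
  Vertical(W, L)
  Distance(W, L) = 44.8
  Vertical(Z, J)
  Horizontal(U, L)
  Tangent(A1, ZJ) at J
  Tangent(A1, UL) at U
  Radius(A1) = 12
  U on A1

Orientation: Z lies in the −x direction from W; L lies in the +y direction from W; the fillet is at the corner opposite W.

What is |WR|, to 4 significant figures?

37.76

W is at the origin; WZ is horizontal with |WZ| = 30.7 and Z on the −x side, so Z = (-30.70, 0.000). W and L share the same x with |WL| = 44.8 and L on the +y side, so L = (0.000, 44.80). The virtual corner opposite W is at (-30.70, 44.80). Since A1 is tangent to ZJ there, RJ ⟂ ZJ and the tangent condition forces RU to be normal to UL, with radius 12.0, so the center R sits 12.0 in from both sides at R = (-18.70, 32.80). Then |WR| = |R − W| = 37.76.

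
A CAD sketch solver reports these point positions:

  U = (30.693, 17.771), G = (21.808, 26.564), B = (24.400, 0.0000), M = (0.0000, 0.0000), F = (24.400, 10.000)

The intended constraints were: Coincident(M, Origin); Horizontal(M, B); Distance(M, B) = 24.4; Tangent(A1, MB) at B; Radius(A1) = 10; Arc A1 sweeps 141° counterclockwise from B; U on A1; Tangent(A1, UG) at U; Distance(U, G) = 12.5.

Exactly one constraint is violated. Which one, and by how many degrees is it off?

Tangent(A1, UG) at U — off by 5.70°.

M = (0.00, 0.00) ✓; M.y = 0.00, B.y = 0.00 ✓; |MB| = 24.40 ✓; ∠(FB, BM) = 90.00° ✓; |FB| = 10.00 ✓; bearing(F→U) − bearing(F→B) = 141.0° ✓; |FU| = 10.00 ✓; ∠(FU, UG) = 95.70° ✗; |UG| = 12.50 ✓.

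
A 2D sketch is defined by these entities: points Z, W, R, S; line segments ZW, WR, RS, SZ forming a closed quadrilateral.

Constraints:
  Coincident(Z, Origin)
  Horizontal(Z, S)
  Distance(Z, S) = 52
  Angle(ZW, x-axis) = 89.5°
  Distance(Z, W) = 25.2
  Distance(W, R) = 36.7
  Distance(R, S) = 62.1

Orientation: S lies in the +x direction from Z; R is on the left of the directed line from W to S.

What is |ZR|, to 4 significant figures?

58.90

Checks: |WR| = 36.70 ✓; |RS| = 62.10 ✓.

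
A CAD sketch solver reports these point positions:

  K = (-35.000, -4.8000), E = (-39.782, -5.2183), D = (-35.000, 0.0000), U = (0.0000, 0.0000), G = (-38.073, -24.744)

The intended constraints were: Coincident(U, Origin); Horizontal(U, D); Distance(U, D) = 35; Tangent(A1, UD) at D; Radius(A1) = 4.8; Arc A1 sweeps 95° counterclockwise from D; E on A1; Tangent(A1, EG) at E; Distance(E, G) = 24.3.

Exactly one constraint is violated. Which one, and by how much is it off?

Distance(E, G) = 24.3 — off by 4.70.

U = (0.00, 0.00) ✓; U.y = 0.00, D.y = 0.00 ✓; |UD| = 35.00 ✓; ∠(KD, DU) = 90.00° ✓; |KD| = 4.800 ✓; bearing(K→E) − bearing(K→D) = 95.00° ✓; |KE| = 4.800 ✓; ∠(KE, EG) = 90.00° ✓; |EG| = 19.60 ✗.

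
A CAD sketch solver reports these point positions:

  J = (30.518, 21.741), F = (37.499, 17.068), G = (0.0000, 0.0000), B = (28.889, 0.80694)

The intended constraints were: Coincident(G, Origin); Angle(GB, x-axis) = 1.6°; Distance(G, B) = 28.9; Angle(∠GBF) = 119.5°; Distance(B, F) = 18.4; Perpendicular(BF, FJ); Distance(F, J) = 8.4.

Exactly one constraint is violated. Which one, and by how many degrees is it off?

Perpendicular(BF, FJ) — off by 5.90°.

G = (0.00, 0.00) ✓; GB at 1.600° ✓; |GB| = 28.90 ✓; ∠GBF = 119.5° ✓; |BF| = 18.40 ✓; ∠(BF, FJ) = 84.10° ✗; |FJ| = 8.401 ✓.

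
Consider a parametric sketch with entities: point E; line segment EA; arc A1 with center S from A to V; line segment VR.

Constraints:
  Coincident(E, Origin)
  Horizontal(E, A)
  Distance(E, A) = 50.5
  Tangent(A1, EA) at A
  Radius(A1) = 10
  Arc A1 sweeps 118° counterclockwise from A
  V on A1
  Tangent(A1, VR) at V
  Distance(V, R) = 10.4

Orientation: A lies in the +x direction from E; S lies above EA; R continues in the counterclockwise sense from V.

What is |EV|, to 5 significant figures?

61.122

E is at the origin; E and A share the same y with |EA| = 50.5 and A on the +x side, so A = (50.500, 0.0000). Since A1 is tangent to EA there, SA ⟂ EA, so S = A + (0, 10) = (50.500, 10.000). On A1, A sits at bearing -90° from S; a 118° counterclockwise sweep puts V at bearing 28°, so V = S + 10.0·(cos 28°, sin 28°) = (59.329, 14.695). Then |EV| = |V − E| = 61.122.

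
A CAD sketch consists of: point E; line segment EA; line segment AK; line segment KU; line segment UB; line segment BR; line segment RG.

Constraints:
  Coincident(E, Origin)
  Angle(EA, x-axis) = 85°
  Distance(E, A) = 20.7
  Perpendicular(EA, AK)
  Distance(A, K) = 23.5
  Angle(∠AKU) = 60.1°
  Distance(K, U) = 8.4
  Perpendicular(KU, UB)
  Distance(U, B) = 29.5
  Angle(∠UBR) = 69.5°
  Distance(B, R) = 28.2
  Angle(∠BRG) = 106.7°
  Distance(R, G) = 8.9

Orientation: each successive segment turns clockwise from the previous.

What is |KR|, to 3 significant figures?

26.6

The perpendicularity gives UB at right angles to KU, so UB runs at 145°; with |UB| = 29.5, B = (-3.79, 28.6). ∠UBR = 69.5° gives BR at 34.6° from the x-axis; with |BR| = 28.2, R = (19.4, 44.6). Then |KR| = |R − K| = 26.6.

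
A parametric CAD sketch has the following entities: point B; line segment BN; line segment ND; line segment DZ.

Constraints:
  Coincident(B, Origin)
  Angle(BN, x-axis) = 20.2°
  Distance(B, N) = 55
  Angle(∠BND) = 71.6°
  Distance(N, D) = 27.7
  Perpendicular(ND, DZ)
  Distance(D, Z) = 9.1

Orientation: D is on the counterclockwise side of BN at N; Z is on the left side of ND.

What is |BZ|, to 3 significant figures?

44.3

B is at the origin; BN runs at 20.2° with length 55.0, so N = 55.0·(cos 20.2°, sin 20.2°) = (51.6, 19.0). ∠BND = 71.6°, so ND runs at 20.2° + (180° − 71.6°) = 129° from the x-axis; with |ND| = 27.7, D = N + 27.7·(cos 129°, sin 129°) = (34.3, 40.6). The perpendicularity gives DZ at right angles to ND; with |DZ| = 9.1 on the left of ND, Z = D + 9.1·(-0.782, -0.624) = (27.2, 35.0). Then |BZ| = |Z − B| = 44.3.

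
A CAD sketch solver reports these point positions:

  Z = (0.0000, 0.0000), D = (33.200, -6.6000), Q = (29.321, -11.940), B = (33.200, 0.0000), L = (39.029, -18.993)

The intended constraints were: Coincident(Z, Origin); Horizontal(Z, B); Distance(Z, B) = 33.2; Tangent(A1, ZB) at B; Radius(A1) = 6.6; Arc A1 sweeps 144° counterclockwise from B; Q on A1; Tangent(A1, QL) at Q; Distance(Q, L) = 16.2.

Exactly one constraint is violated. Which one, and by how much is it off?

Distance(Q, L) = 16.2 — off by 4.20.

Z = (0.00, 0.00) ✓; Z.y = 0.00, B.y = 0.00 ✓; |ZB| = 33.20 ✓; ∠(DB, BZ) = 90.00° ✓; |DB| = 6.600 ✓; bearing(D→Q) − bearing(D→B) = 144.0° ✓; |DQ| = 6.600 ✓; ∠(DQ, QL) = 90.00° ✓; |QL| = 12.00 ✗.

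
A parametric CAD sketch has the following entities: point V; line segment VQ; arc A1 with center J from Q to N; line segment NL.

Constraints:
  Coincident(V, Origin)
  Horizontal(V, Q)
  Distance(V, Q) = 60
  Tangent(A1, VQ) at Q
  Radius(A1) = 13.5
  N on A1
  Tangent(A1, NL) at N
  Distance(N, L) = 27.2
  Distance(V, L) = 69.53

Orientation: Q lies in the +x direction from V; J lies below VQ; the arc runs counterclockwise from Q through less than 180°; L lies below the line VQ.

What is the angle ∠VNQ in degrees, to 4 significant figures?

107.1°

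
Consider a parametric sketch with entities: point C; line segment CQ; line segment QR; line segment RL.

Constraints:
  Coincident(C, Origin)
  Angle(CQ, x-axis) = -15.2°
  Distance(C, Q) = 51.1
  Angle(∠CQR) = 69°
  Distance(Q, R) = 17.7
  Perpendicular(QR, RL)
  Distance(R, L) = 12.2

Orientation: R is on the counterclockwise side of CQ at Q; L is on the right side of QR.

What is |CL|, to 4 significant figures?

59.91

C is at the origin; CQ runs at -15.2° with length 51.1, so Q = 51.1·(cos -15.2°, sin -15.2°) = (49.31, -13.40). ∠CQR = 69.0°, so QR runs at -15.2° + (180° − 69.0°) = 95.80° from the x-axis; with |QR| = 17.7, R = Q + 17.7·(cos 95.80°, sin 95.80°) = (47.52, 4.212). QR is perpendicular to RL; with |RL| = 12.2 on the right of QR, L = R + 12.2·(0.9949, 0.1011) = (59.66, 5.444). Then |CL| = |L − C| = 59.91.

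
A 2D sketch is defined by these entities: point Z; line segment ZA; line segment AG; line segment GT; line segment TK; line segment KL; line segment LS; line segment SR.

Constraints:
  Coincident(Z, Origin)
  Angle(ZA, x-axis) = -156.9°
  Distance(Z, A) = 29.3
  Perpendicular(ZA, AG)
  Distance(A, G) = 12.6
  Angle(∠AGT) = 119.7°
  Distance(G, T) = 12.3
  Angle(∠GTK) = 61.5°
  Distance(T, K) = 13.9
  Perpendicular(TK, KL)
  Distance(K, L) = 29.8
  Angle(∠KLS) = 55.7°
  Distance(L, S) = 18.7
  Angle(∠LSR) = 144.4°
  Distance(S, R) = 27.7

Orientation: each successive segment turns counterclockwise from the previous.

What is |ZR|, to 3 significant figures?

32.3

Z is at the origin; ZA runs at -156.9° with length 29.3, so A = (-27.0, -11.5). ZA is perpendicular to AG, so AG runs at -66.9°; with |AG| = 12.6, G = (-22.0, -23.1). ∠AGT = 119.7° gives GT at -6.60° from the x-axis; with |GT| = 12.3, T = (-9.79, -24.5). ∠GTK = 61.5° gives TK at 112° from the x-axis; with |TK| = 13.9, K = (-15.0, -11.6). TK is perpendicular to KL, so KL runs at -158°; with |KL| = 29.8, L = (-42.6, -22.7). ∠KLS = 55.7° gives LS at -33.8° from the x-axis; with |LS| = 18.7, S = (-27.1, -33.1). ∠LSR = 144.4° gives SR at 1.80° from the x-axis; with |SR| = 27.7, R = (0.603, -32.2). Then |ZR| = |R − Z| = 32.3.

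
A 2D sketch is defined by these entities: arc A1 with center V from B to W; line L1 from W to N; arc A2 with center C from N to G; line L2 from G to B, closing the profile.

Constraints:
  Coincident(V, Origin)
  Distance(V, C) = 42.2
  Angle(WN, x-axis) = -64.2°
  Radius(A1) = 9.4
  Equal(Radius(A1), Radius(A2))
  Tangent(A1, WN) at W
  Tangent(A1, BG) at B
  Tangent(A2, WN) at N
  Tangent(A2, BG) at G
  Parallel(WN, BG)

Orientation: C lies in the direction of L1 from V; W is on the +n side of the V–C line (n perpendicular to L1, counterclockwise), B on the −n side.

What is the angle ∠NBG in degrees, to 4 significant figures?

24.01°

Tangency of A1 to both parallel lines with radius 9.4 puts W and B at V ± 9.4·n: W = (8.463, 4.091), B = (-8.463, -4.091). Equal radii place N and G the same way about C: N = C + 9.4·n = (26.83, -33.90), G = C − 9.4·n = (9.904, -42.08). Then cos ∠NBG = BN·BG / (|BN||BG|), giving 24.01°.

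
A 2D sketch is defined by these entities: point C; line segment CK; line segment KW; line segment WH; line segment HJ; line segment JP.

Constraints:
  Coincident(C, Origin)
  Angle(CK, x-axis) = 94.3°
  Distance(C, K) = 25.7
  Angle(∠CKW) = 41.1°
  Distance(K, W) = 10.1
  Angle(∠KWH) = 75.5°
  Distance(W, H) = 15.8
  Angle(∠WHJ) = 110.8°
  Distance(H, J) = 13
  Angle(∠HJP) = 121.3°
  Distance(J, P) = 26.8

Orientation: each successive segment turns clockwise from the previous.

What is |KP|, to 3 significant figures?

23.6

C is at the origin; CK runs at 94.3° with length 25.7, so K = (-1.93, 25.6). ∠CKW = 41.1° gives KW at -44.6° from the x-axis; with |KW| = 10.1, W = (5.26, 18.5). ∠KWH = 75.5° gives WH at -149° from the x-axis; with |WH| = 15.8, H = (-8.29, 10.4). ∠WHJ = 110.8° gives HJ at 142° from the x-axis; with |HJ| = 13.0, J = (-18.5, 18.5). ∠HJP = 121.3° gives JP at 83.0° from the x-axis; with |JP| = 26.8, P = (-15.2, 45.1). Then |KP| = |P − K| = 23.6.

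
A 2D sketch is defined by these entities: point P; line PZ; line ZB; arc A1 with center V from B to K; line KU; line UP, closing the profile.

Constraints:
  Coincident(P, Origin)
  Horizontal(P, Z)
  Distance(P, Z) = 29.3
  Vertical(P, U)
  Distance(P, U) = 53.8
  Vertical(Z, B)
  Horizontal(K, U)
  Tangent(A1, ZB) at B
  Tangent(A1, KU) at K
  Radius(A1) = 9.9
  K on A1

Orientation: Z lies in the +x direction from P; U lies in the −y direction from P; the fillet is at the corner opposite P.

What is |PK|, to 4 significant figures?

57.19

P is at the origin; PZ is horizontal with |PZ| = 29.3 and Z on the +x side, so Z = (29.30, 0.000). P and U share the same x with |PU| = 53.8 and U on the −y side, so U = (0.000, -53.80). The virtual corner opposite P is at (29.30, -53.80). Tangency of A1 to ZB means the radius VB is perpendicular to ZB and the tangent condition forces VK to be normal to KU, with radius 9.9, so the center V sits 9.9 in from both sides at V = (19.40, -43.90). That places the tangent points at B = (29.30, -43.90) on ZB and K = (19.40, -53.80) on KU. Then |PK| = |K − P| = 57.19.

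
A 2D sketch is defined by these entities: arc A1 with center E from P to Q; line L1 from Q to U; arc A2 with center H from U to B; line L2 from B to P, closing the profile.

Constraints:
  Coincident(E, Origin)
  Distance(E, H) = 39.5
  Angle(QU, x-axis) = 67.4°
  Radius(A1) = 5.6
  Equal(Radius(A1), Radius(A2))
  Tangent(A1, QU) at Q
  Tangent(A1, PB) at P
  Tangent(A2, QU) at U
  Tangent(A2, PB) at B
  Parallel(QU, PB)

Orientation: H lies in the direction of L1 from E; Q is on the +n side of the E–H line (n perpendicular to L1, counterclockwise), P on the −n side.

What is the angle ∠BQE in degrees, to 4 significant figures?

74.17°

Tangency of A1 to both parallel lines with radius 5.6 puts Q and P at E ± 5.6·n: Q = (-5.170, 2.152), P = (5.170, -2.152). Equal radii place U and B the same way about H: U = H + 5.6·n = (10.01, 38.62), B = H − 5.6·n = (20.35, 34.31). Then cos ∠BQE = QB·QE / (|QB||QE|), giving 74.17°.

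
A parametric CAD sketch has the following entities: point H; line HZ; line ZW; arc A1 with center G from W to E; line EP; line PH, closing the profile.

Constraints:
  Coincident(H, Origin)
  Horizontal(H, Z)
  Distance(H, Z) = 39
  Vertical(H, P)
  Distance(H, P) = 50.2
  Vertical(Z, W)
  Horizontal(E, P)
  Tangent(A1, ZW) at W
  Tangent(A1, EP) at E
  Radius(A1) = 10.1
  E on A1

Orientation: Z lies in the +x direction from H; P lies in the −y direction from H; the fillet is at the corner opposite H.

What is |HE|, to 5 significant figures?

57.925

The virtual corner opposite H is at (39.000, -50.200). The tangent condition forces GW to be normal to ZW and the tangent condition forces GE to be normal to EP, with radius 10.1, so the center G sits 10.1 in from both sides at G = (28.900, -40.100). That places the tangent points at W = (39.000, -40.100) on ZW and E = (28.900, -50.200) on EP. Then |HE| = |E − H| = 57.925.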